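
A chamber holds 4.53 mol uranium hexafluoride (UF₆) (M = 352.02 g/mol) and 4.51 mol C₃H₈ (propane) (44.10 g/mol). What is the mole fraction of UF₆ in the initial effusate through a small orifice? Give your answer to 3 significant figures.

0.262

The effusion rate of species i is ∝ p_i/√M_i ∝ n_i/√M_i.
x_UF₆(eff) = (n_UF₆/√M_UF₆) / (n_UF₆/√M_UF₆ + n_C₃H₈/√M_C₃H₈)
= (4.53/√352.02) / (4.53/√352.02 + 4.51/√44.10) = 0.2414/(0.2414 + 0.6791) = 0.262.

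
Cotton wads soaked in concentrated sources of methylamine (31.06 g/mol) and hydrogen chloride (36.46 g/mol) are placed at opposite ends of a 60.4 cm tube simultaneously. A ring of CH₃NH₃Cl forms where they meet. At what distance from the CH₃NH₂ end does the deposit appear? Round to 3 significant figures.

31.4 cm

In equal time, each gas travels a distance ∝ its rate ∝ 1/√M, so d_CH₃NH₂/d_HCl = √(M_HCl/M_CH₃NH₂) = √(36.46/31.06) = 1.083.
With d_CH₃NH₂ + d_HCl = 60.4 cm, d_HCl = 60.4/(1 + 1.083) = 28.99 cm.
d_CH₃NH₂ = 60.4 − 28.99 = 31.4 cm.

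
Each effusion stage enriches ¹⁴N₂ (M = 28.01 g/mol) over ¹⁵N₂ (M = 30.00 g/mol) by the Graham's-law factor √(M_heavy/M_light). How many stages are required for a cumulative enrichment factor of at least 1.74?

17

With α = √(30.00/28.01) per stage, ln α = ½ ln(1.07105) = 0.03432.
Need α^N ≥ 1.74 ⇒ N ≥ ln(1.74) / ln α = 0.5539 / 0.03432 = 16.14.
So at least 17 stages are needed.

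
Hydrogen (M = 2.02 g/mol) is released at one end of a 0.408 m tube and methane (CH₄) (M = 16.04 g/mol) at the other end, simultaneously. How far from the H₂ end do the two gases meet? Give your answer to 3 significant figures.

Distances travelled in equal time are proportional to diffusion rates, so d_H₂/d_CH₄ = √(M_CH₄/M_H₂) = √(16.04/2.02) = 2.818.
With d_H₂ + d_CH₄ = 0.408 m, d_CH₄ = 0.408/(1 + 2.818) = 0.1069 m.
d_H₂ = 0.408 − 0.1069 = 0.301 m.

0.301 m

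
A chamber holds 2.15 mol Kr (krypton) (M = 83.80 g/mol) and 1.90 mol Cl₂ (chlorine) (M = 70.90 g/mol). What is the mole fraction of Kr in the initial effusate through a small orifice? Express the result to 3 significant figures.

Rate_i ∝ x_i/√M_i (Graham's law weighted by mole fraction), so the effusate composition follows n_i/√M_i.
So x_Kr in the escaping gas = (n_Kr/√M_Kr) / Σ(n_i/√M_i)
= (2.15/√83.80) / (2.15/√83.80 + 1.90/√70.90) = 0.2349/(0.2349 + 0.2256) = 0.510.

0.510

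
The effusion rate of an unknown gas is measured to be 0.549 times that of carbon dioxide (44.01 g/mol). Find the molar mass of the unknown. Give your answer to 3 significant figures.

146 g/mol

Since effusion rate ∝ 1/√M, rate_X/rate_CO₂ = √(M_CO₂/M_X).
0.549 = √(44.01/M_X)
M_X = 44.01 / 0.549² = 44.01 / 0.3014 = 146 g/mol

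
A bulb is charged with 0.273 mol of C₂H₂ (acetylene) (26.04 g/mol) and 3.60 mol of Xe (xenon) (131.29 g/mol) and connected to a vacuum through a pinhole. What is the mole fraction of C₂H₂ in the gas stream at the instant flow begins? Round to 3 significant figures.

0.146

Each component's effusion rate ∝ (its partial pressure)·(1/√M) ∝ n_i/√M_i.
Mole fraction of C₂H₂ in the effusate = (n_C₂H₂/√M_C₂H₂) / (n_C₂H₂/√M_C₂H₂ + n_Xe/√M_Xe)
= (0.273/√26.04) / (0.273/√26.04 + 3.60/√131.29) = 0.05350/(0.05350 + 0.3142) = 0.146.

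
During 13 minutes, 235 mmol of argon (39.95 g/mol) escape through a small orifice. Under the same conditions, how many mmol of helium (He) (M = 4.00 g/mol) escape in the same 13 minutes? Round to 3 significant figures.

From Graham's law, rate_He/rate_Ar = √(M_Ar/M_He) = √(39.95/4.00) = √9.988 = 3.160.
So the amount for He is 235 × 3.160 = 743 mmol.

743 mmol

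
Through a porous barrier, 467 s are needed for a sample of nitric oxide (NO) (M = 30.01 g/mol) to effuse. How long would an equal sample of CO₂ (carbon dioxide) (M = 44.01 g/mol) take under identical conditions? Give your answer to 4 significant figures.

565.5 s

Graham's law gives t_CO₂/t_NO = √(M_CO₂/M_NO) = √(44.01/30.01) = √1.467 = 1.211.
So the time for CO₂ is 467 × 1.211 = 565.5 s.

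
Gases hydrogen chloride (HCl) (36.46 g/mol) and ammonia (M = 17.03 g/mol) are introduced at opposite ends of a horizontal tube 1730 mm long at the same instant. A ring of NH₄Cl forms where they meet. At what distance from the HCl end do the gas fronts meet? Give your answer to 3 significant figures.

The fronts meet when d_HCl + d_NH₃ = L with d_HCl/d_NH₃ = √(M_NH₃/M_HCl) (Graham's law). Here √(M_NH₃/M_HCl) = √(17.03/36.46) = 0.6834.
With d_HCl + d_NH₃ = 1730 mm, d_NH₃ = 1730/(1 + 0.6834) = 1028 mm.
d_HCl = 1730 − 1028 = 702 mm.

702 mm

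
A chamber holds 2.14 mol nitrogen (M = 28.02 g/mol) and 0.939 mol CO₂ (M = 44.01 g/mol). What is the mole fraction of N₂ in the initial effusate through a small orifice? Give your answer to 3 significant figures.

0.741

The effusion rate of species i is ∝ p_i/√M_i ∝ n_i/√M_i.
Mole fraction of N₂ in the effusate = (n_N₂/√M_N₂) / (n_N₂/√M_N₂ + n_CO₂/√M_CO₂)
= (2.14/√28.02) / (2.14/√28.02 + 0.939/√44.01) = 0.4043/(0.4043 + 0.1415) = 0.741.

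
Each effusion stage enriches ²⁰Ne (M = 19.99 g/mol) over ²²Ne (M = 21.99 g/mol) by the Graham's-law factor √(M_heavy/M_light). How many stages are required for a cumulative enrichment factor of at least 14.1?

56

Per stage α = (21.99/19.99)^(1/2) = 1.10005^0.5, giving ln α = 0.04768.
Need α^N ≥ 14.1 ⇒ N ≥ ln(14.1) / ln α = 2.646 / 0.04768 = 55.50.
So at least 56 stages are needed.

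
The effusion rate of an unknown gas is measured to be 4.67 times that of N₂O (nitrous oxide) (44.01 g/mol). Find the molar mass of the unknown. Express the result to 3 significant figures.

Since effusion rate ∝ 1/√M, rate_X/rate_N₂O = √(M_N₂O/M_X).
4.67 = √(44.01/M_X)
M_X = 44.01 / 4.67² = 44.01 / 21.81 = 2.02 g/mol

2.02 g/mol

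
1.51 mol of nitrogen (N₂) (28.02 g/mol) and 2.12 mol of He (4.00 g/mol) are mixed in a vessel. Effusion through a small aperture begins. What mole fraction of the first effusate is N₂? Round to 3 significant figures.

0.212

The effusion rate of species i is ∝ p_i/√M_i ∝ n_i/√M_i.
So x_N₂ in the escaping gas = (n_N₂/√M_N₂) / Σ(n_i/√M_i)
= (1.51/√28.02) / (1.51/√28.02 + 2.12/√4.00) = 0.2853/(0.2853 + 1.060) = 0.212.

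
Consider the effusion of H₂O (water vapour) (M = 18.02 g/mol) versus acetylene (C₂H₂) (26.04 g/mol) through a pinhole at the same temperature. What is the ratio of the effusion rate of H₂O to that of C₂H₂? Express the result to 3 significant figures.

From Graham's law, rate_H₂O/rate_C₂H₂ = √(M_C₂H₂/M_H₂O) = √(26.04/18.02) = √1.445 = 1.20.

1.20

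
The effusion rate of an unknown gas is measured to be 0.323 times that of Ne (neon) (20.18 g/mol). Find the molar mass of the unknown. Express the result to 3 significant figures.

Graham's law gives rate_X/rate_Ne = √(M_Ne/M_X).
0.323 = √(20.18/M_X)
M_X = 20.18 / 0.323² = 20.18 / 0.1043 = 193 g/mol

193 g/mol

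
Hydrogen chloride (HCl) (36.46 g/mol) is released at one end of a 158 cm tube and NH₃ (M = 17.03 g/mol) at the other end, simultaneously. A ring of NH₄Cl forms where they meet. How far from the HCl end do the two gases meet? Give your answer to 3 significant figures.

64.1 cm

In equal time, each gas travels a distance ∝ its rate ∝ 1/√M, so d_HCl/d_NH₃ = √(M_NH₃/M_HCl) = √(17.03/36.46) = 0.6834.
With d_HCl + d_NH₃ = 158 cm, d_NH₃ = 158/(1 + 0.6834) = 93.86 cm.
d_HCl = 158 − 93.86 = 64.1 cm.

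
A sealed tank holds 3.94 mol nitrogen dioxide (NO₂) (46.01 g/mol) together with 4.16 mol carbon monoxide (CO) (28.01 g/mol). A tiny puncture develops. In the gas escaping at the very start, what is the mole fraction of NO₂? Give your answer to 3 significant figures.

0.425

Each component's effusion rate ∝ (its partial pressure)·(1/√M) ∝ n_i/√M_i.
Mole fraction of NO₂ in the effusate = (n_NO₂/√M_NO₂) / (n_NO₂/√M_NO₂ + n_CO/√M_CO)
= (3.94/√46.01) / (3.94/√46.01 + 4.16/√28.01) = 0.5809/(0.5809 + 0.7860) = 0.425.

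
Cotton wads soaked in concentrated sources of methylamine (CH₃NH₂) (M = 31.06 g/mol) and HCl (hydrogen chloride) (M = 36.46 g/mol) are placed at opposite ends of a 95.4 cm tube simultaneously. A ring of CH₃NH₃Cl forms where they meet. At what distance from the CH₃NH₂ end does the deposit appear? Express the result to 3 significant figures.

49.6 cm

Graham's law gives d_CH₃NH₂/d_HCl = rate_CH₃NH₂/rate_HCl = √(M_HCl/M_CH₃NH₂) = √(36.46/31.06) = 1.083.
With d_CH₃NH₂ + d_HCl = 95.4 cm, d_HCl = 95.4/(1 + 1.083) = 45.79 cm.
d_CH₃NH₂ = 95.4 − 45.79 = 49.6 cm.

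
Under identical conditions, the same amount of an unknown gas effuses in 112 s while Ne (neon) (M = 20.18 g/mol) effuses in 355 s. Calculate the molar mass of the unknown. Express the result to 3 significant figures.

2.01 g/mol

Since effusion rate ∝ 1/√M, t_X/t_Ne = √(M_X/M_Ne).
112/355 = 0.3155 = √(M_X/20.18)
M_X = 20.18 × 0.3155² = 20.18 × 0.09954 = 2.01 g/mol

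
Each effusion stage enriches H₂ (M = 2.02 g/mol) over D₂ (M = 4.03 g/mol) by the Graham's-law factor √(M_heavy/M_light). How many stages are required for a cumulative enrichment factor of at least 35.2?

Per stage α = (4.03/2.02)^(1/2) = 1.99505^0.5, giving ln α = 0.3453.
Need α^N ≥ 35.2 ⇒ N ≥ ln(35.2) / ln α = 3.561 / 0.3453 = 10.31.
So at least 11 stages are needed.

11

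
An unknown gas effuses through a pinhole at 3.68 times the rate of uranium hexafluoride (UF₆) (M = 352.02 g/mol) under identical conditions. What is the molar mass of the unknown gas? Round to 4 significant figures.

25.99 g/mol

Using Graham's law: rate_X/rate_UF₆ = √(M_UF₆/M_X).
3.68 = √(352.02/M_X)
M_X = 352.02 / 3.68² = 352.02 / 13.54 = 25.99 g/mol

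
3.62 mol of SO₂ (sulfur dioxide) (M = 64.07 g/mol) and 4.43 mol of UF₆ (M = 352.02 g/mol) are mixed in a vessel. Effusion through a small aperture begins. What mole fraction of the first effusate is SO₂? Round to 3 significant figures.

0.657

Effusion rate of each component ∝ n_i/√M_i (partial pressure × 1/√M).
x_SO₂(eff) = (n_SO₂/√M_SO₂) / (n_SO₂/√M_SO₂ + n_UF₆/√M_UF₆)
= (3.62/√64.07) / (3.62/√64.07 + 4.43/√352.02) = 0.4523/(0.4523 + 0.2361) = 0.657.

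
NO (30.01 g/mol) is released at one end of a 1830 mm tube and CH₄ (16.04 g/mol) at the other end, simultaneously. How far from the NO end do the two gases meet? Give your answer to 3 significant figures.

773 mm

Distances travelled in equal time are proportional to diffusion rates, so d_NO/d_CH₄ = √(M_CH₄/M_NO) = √(16.04/30.01) = 0.7311.
With d_NO + d_CH₄ = 1830 mm, d_CH₄ = 1830/(1 + 0.7311) = 1057 mm.
d_NO = 1830 − 1057 = 773 mm.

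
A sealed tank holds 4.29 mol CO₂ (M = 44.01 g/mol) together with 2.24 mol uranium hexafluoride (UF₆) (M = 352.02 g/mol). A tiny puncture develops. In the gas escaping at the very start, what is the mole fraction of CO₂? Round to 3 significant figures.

0.844

The effusion rate of species i is ∝ p_i/√M_i ∝ n_i/√M_i.
x_CO₂(eff) = (n_CO₂/√M_CO₂) / (n_CO₂/√M_CO₂ + n_UF₆/√M_UF₆)
= (4.29/√44.01) / (4.29/√44.01 + 2.24/√352.02) = 0.6467/(0.6467 + 0.1194) = 0.844.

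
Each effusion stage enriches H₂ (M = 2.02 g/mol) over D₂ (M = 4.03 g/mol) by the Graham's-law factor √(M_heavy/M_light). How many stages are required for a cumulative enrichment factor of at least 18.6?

9

Per stage α = (4.03/2.02)^(1/2) = 1.99505^0.5, giving ln α = 0.3453.
Need α^N ≥ 18.6 ⇒ N ≥ ln(18.6) / ln α = 2.923 / 0.3453 = 8.46.
Rounding up, N = 9 stages.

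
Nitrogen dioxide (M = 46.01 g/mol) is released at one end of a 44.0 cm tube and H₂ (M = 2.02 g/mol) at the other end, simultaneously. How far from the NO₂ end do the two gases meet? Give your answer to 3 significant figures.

7.62 cm

In equal time, each gas travels a distance ∝ its rate ∝ 1/√M, so d_NO₂/d_H₂ = √(M_H₂/M_NO₂) = √(2.02/46.01) = 0.2095.
With d_NO₂ + d_H₂ = 44.0 cm, d_H₂ = 44.0/(1 + 0.2095) = 36.38 cm.
d_NO₂ = 44.0 − 36.38 = 7.62 cm.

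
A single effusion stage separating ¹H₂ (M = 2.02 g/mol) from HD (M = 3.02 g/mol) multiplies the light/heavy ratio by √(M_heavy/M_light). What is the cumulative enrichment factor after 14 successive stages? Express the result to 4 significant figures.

16.70

The single-stage factor is √(M_heavy/M_light), so 14 stages give [√(3.02/2.02)]^14 = (3.02/2.02)^(14/2).
= 1.49505^7 = 16.70.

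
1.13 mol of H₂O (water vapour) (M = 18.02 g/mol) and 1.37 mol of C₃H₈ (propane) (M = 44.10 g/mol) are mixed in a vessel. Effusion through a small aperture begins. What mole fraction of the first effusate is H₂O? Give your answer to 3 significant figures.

Each component's effusion rate ∝ (its partial pressure)·(1/√M) ∝ n_i/√M_i.
So x_H₂O in the escaping gas = (n_H₂O/√M_H₂O) / Σ(n_i/√M_i)
= (1.13/√18.02) / (1.13/√18.02 + 1.37/√44.10) = 0.2662/(0.2662 + 0.2063) = 0.563.

0.563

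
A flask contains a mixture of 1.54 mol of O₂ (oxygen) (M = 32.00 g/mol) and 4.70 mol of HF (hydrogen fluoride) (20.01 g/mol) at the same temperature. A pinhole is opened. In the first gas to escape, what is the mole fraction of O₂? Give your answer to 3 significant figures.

The effusion rate of species i is ∝ p_i/√M_i ∝ n_i/√M_i.
Mole fraction of O₂ in the effusate = (n_O₂/√M_O₂) / (n_O₂/√M_O₂ + n_HF/√M_HF)
= (1.54/√32.00) / (1.54/√32.00 + 4.70/√20.01) = 0.2722/(0.2722 + 1.051) = 0.206.

0.206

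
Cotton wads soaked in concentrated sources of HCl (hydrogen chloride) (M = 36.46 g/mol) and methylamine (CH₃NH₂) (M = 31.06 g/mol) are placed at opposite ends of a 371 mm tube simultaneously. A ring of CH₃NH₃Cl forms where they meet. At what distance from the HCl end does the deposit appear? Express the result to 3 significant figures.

Distances travelled in equal time are proportional to diffusion rates, so d_HCl/d_CH₃NH₂ = √(M_CH₃NH₂/M_HCl) = √(31.06/36.46) = 0.9230.
With d_HCl + d_CH₃NH₂ = 371 mm, d_CH₃NH₂ = 371/(1 + 0.9230) = 192.9 mm.
d_HCl = 371 − 192.9 = 178 mm.

178 mm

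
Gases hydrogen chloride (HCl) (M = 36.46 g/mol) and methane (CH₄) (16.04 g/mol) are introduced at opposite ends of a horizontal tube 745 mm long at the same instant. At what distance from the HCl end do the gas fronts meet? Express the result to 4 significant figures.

Distances travelled in equal time are proportional to diffusion rates, so d_HCl/d_CH₄ = √(M_CH₄/M_HCl) = √(16.04/36.46) = 0.6633.
With d_HCl + d_CH₄ = 745 mm, d_CH₄ = 745/(1 + 0.6633) = 447.9 mm.
d_HCl = 745 − 447.9 = 297.1 mm.

297.1 mm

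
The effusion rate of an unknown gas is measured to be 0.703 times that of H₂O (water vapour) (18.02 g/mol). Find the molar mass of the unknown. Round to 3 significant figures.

Using Graham's law: rate_X/rate_H₂O = √(M_H₂O/M_X).
0.703 = √(18.02/M_X)
M_X = 18.02 / 0.703² = 18.02 / 0.4942 = 36.5 g/mol

36.5 g/mol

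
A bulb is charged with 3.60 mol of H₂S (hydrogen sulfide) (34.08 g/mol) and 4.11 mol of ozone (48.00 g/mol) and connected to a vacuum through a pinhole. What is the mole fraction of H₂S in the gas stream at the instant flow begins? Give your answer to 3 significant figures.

Rate_i ∝ x_i/√M_i (Graham's law weighted by mole fraction), so the effusate composition follows n_i/√M_i.
Mole fraction of H₂S in the effusate = (n_H₂S/√M_H₂S) / (n_H₂S/√M_H₂S + n_O₃/√M_O₃)
= (3.60/√34.08) / (3.60/√34.08 + 4.11/√48.00) = 0.6167/(0.6167 + 0.5932) = 0.510.

0.510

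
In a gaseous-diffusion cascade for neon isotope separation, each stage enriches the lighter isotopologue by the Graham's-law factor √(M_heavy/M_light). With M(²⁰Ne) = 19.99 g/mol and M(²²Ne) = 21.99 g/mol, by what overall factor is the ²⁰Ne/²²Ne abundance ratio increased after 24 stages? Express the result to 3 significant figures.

The single-stage factor is √(M_heavy/M_light), so 24 stages give [√(21.99/19.99)]^24 = (21.99/19.99)^(24/2).
= 1.10005^12 = 3.14.

3.14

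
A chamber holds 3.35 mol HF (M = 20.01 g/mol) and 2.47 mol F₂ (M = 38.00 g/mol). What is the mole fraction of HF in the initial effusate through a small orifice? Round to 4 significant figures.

Rate_i ∝ x_i/√M_i (Graham's law weighted by mole fraction), so the effusate composition follows n_i/√M_i.
So x_HF in the escaping gas = (n_HF/√M_HF) / Σ(n_i/√M_i)
= (3.35/√20.01) / (3.35/√20.01 + 2.47/√38.00) = 0.7489/(0.7489 + 0.4007) = 0.6515.

0.6515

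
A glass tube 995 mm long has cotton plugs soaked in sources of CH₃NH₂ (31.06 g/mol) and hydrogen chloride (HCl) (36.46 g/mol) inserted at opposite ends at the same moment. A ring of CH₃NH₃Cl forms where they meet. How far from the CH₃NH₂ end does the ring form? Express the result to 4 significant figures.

517.4 mm

In equal time, each gas travels a distance ∝ its rate ∝ 1/√M, so d_CH₃NH₂/d_HCl = √(M_HCl/M_CH₃NH₂) = √(36.46/31.06) = 1.083.
With d_CH₃NH₂ + d_HCl = 995 mm, d_HCl = 995/(1 + 1.083) = 477.6 mm.
d_CH₃NH₂ = 995 − 477.6 = 517.4 mm.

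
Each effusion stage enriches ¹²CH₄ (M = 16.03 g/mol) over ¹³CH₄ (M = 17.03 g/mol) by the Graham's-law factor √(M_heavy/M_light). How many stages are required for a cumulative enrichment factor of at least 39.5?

With α = √(17.03/16.03) per stage, ln α = ½ ln(1.06238) = 0.03026.
Need α^N ≥ 39.5 ⇒ N ≥ ln(39.5) / ln α = 3.676 / 0.03026 = 121.50.
So at least 122 stages are needed.

122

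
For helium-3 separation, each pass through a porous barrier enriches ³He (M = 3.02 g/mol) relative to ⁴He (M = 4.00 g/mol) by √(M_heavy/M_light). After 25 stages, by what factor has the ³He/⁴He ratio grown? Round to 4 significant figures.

33.55

The single-stage factor is √(M_heavy/M_light), so 25 stages give [√(4.00/3.02)]^25 = (4.00/3.02)^(25/2).
= 1.32450^(25/2) = 33.55.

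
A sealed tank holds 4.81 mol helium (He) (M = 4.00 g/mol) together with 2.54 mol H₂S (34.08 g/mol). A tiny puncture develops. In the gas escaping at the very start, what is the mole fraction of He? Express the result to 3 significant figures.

0.847

Each component's effusion rate ∝ (its partial pressure)·(1/√M) ∝ n_i/√M_i.
Mole fraction of He in the effusate = (n_He/√M_He) / (n_He/√M_He + n_H₂S/√M_H₂S)
= (4.81/√4.00) / (4.81/√4.00 + 2.54/√34.08) = 2.405/(2.405 + 0.4351) = 0.847.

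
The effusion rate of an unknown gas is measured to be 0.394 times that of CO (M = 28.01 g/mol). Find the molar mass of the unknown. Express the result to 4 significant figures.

Graham's law gives rate_X/rate_CO = √(M_CO/M_X).
0.394 = √(28.01/M_X)
M_X = 28.01 / 0.394² = 28.01 / 0.1552 = 180.4 g/mol

180.4 g/mol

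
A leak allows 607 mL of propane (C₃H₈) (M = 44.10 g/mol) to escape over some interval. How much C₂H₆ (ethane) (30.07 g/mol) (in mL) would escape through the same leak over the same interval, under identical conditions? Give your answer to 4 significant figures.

735.1 mL

Since effusion rate ∝ 1/√M, rate_C₂H₆/rate_C₃H₈ = √(M_C₃H₈/M_C₂H₆) = √(44.10/30.07) = √1.467 = 1.211.
So the volume for C₂H₆ is 607 × 1.211 = 735.1 mL.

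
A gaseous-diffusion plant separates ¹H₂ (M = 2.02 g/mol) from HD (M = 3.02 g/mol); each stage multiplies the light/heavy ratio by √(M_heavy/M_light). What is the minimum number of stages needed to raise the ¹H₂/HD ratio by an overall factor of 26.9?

17

Per stage α = (3.02/2.02)^(1/2) = 1.49505^0.5, giving ln α = 0.2011.
Need α^N ≥ 26.9 ⇒ N ≥ ln(26.9) / ln α = 3.292 / 0.2011 = 16.37.
Rounding up, N = 17 stages.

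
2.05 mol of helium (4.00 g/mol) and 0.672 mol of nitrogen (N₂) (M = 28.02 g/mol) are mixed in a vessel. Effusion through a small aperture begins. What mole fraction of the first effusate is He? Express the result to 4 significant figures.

Rate_i ∝ x_i/√M_i (Graham's law weighted by mole fraction), so the effusate composition follows n_i/√M_i.
Mole fraction of He in the effusate = (n_He/√M_He) / (n_He/√M_He + n_N₂/√M_N₂)
= (2.05/√4.00) / (2.05/√4.00 + 0.672/√28.02) = 1.025/(1.025 + 0.1270) = 0.8898.

0.8898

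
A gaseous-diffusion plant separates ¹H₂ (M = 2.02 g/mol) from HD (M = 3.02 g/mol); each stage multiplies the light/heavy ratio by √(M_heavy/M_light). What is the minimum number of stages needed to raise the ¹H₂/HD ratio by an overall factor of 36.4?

With α = √(3.02/2.02) per stage, ln α = ½ ln(1.49505) = 0.2011.
Need α^N ≥ 36.4 ⇒ N ≥ ln(36.4) / ln α = 3.595 / 0.2011 = 17.88.
Rounding up, N = 18 stages.

18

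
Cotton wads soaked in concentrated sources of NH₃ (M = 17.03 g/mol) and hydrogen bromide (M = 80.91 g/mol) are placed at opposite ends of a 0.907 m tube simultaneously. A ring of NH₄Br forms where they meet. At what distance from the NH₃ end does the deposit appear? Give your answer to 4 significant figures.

0.6218 m

The fronts meet when d_NH₃ + d_HBr = L with d_NH₃/d_HBr = √(M_HBr/M_NH₃) (Graham's law). Here √(M_HBr/M_NH₃) = √(80.91/17.03) = 2.180.
With d_NH₃ + d_HBr = 0.907 m, d_HBr = 0.907/(1 + 2.180) = 0.2852 m.
d_NH₃ = 0.907 − 0.2852 = 0.6218 m.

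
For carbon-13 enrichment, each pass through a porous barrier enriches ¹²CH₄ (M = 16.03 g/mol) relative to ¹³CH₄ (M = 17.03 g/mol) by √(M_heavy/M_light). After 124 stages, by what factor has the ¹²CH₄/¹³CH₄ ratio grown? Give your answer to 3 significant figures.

The single-stage factor is √(M_heavy/M_light), so 124 stages give [√(17.03/16.03)]^124 = (17.03/16.03)^(124/2).
= 1.06238^62 = 42.6.

42.6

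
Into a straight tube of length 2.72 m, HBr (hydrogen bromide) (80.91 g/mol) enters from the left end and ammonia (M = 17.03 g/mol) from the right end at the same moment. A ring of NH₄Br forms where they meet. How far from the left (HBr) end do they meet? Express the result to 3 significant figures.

0.855 m

The fronts meet when d_HBr + d_NH₃ = L with d_HBr/d_NH₃ = √(M_NH₃/M_HBr) (Graham's law). Here √(M_NH₃/M_HBr) = √(17.03/80.91) = 0.4588.
With d_HBr + d_NH₃ = 2.72 m, d_NH₃ = 2.72/(1 + 0.4588) = 1.865 m.
d_HBr = 2.72 − 1.865 = 0.855 m.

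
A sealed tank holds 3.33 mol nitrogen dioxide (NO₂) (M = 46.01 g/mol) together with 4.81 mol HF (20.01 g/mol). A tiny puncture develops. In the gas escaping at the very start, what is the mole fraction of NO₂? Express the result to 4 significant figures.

0.3135

Each component's effusion rate ∝ (its partial pressure)·(1/√M) ∝ n_i/√M_i.
x_NO₂(eff) = (n_NO₂/√M_NO₂) / (n_NO₂/√M_NO₂ + n_HF/√M_HF)
= (3.33/√46.01) / (3.33/√46.01 + 4.81/√20.01) = 0.4909/(0.4909 + 1.075) = 0.3135.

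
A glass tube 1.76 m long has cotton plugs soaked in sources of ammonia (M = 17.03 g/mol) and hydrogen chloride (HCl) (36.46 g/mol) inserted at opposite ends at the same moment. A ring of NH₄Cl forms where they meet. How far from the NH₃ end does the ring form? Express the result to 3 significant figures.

1.05 m

The fronts meet when d_NH₃ + d_HCl = L with d_NH₃/d_HCl = √(M_HCl/M_NH₃) (Graham's law). Here √(M_HCl/M_NH₃) = √(36.46/17.03) = 1.463.
With d_NH₃ + d_HCl = 1.76 m, d_HCl = 1.76/(1 + 1.463) = 0.7145 m.
d_NH₃ = 1.76 − 0.7145 = 1.05 m.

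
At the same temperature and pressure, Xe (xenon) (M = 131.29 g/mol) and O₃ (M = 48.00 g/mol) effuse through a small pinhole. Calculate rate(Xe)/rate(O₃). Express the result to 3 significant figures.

Graham's law gives rate_Xe/rate_O₃ = √(M_O₃/M_Xe) = √(48.00/131.29) = √0.3656 = 0.605.

0.605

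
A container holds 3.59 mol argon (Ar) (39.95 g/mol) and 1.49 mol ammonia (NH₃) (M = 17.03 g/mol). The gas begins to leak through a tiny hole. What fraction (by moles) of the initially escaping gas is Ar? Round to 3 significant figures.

Rate_i ∝ x_i/√M_i (Graham's law weighted by mole fraction), so the effusate composition follows n_i/√M_i.
x_Ar(eff) = (n_Ar/√M_Ar) / (n_Ar/√M_Ar + n_NH₃/√M_NH₃)
= (3.59/√39.95) / (3.59/√39.95 + 1.49/√17.03) = 0.5680/(0.5680 + 0.3611) = 0.611.

0.611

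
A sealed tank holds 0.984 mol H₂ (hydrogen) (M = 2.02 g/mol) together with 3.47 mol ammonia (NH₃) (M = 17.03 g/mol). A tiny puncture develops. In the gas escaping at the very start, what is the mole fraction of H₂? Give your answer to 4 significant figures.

Each component's effusion rate ∝ (its partial pressure)·(1/√M) ∝ n_i/√M_i.
x_H₂(eff) = (n_H₂/√M_H₂) / (n_H₂/√M_H₂ + n_NH₃/√M_NH₃)
= (0.984/√2.02) / (0.984/√2.02 + 3.47/√17.03) = 0.6923/(0.6923 + 0.8409) = 0.4516.

0.4516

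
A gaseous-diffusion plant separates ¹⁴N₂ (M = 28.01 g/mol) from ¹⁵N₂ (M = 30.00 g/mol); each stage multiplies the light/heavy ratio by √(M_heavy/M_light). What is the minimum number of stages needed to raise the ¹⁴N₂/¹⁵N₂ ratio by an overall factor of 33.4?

With α = √(30.00/28.01) per stage, ln α = ½ ln(1.07105) = 0.03432.
Need α^N ≥ 33.4 ⇒ N ≥ ln(33.4) / ln α = 3.509 / 0.03432 = 102.24.
So at least 103 stages are needed.

103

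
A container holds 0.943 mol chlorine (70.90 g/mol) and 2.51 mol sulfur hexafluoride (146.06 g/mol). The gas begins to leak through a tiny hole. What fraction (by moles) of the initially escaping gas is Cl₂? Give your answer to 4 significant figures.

0.3503

Each component's effusion rate ∝ (its partial pressure)·(1/√M) ∝ n_i/√M_i.
Mole fraction of Cl₂ in the effusate = (n_Cl₂/√M_Cl₂) / (n_Cl₂/√M_Cl₂ + n_SF₆/√M_SF₆)
= (0.943/√70.90) / (0.943/√70.90 + 2.51/√146.06) = 0.1120/(0.1120 + 0.2077) = 0.3503.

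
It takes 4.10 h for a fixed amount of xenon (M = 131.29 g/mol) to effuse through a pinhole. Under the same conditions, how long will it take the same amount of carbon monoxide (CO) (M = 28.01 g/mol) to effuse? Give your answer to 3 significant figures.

Since effusion rate ∝ 1/√M, t_CO/t_Xe = √(M_CO/M_Xe) = √(28.01/131.29) = √0.2133 = 0.4619.
So the time for CO is 4.10 × 0.4619 = 1.89 h.

1.89 h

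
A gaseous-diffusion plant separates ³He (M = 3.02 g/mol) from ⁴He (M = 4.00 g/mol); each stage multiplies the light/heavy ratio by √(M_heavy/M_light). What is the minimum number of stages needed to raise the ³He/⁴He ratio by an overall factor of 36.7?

26

With α = √(4.00/3.02) per stage, ln α = ½ ln(1.32450) = 0.1405.
Need α^N ≥ 36.7 ⇒ N ≥ ln(36.7) / ln α = 3.603 / 0.1405 = 25.64.
Minimum whole number of stages: N = 26.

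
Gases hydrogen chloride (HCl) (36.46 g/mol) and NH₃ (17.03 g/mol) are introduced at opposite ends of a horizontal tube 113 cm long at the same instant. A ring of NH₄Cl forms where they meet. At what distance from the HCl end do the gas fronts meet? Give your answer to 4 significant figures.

45.88 cm

In equal time, each gas travels a distance ∝ its rate ∝ 1/√M, so d_HCl/d_NH₃ = √(M_NH₃/M_HCl) = √(17.03/36.46) = 0.6834.
With d_HCl + d_NH₃ = 113 cm, d_NH₃ = 113/(1 + 0.6834) = 67.12 cm.
d_HCl = 113 − 67.12 = 45.88 cm.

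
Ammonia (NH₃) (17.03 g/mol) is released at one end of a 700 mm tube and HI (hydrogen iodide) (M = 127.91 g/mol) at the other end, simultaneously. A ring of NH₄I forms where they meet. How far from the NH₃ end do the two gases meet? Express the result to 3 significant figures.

513 mm

In equal time, each gas travels a distance ∝ its rate ∝ 1/√M, so d_NH₃/d_HI = √(M_HI/M_NH₃) = √(127.91/17.03) = 2.741.
With d_NH₃ + d_HI = 700 mm, d_HI = 700/(1 + 2.741) = 187.1 mm.
d_NH₃ = 700 − 187.1 = 513 mm.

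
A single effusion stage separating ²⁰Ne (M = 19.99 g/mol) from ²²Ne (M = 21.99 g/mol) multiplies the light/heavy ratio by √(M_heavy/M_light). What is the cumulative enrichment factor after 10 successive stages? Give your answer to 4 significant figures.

1.611

Overall factor = α^10 with α = √(21.99/19.99), i.e. (21.99/19.99)^(10/2).
= 1.10005^5 = 1.611.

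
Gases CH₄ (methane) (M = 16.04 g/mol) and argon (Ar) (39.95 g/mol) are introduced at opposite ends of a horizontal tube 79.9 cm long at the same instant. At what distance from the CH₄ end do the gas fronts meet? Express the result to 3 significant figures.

In equal time, each gas travels a distance ∝ its rate ∝ 1/√M, so d_CH₄/d_Ar = √(M_Ar/M_CH₄) = √(39.95/16.04) = 1.578.
With d_CH₄ + d_Ar = 79.9 cm, d_Ar = 79.9/(1 + 1.578) = 30.99 cm.
d_CH₄ = 79.9 − 30.99 = 48.9 cm.

48.9 cm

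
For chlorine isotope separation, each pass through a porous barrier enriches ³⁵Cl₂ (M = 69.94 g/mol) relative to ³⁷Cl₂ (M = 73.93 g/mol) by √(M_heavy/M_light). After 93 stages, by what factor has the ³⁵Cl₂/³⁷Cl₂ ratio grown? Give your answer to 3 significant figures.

13.2

The single-stage factor is √(M_heavy/M_light), so 93 stages give [√(73.93/69.94)]^93 = (73.93/69.94)^(93/2).
= 1.05705^(93/2) = 13.2.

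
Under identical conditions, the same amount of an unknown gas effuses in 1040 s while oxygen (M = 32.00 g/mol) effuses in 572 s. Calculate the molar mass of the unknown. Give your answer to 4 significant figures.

105.8 g/mol

By Graham's law, t_X/t_O₂ = √(M_X/M_O₂).
1040/572 = 1.818 = √(M_X/32.00)
M_X = 32.00 × 1.818² = 32.00 × 3.306 = 105.8 g/mol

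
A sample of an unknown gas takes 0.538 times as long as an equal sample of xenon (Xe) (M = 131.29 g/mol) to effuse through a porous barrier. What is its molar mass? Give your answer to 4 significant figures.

38.00 g/mol

Using Graham's law: t_X/t_Xe = √(M_X/M_Xe).
0.538 = √(M_X/131.29)
M_X = 131.29 × 0.538² = 131.29 × 0.2894 = 38.00 g/mol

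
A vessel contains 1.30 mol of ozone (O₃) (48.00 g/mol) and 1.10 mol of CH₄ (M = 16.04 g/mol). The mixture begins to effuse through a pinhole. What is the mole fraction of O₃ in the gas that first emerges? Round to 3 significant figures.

0.406

Effusion rate of each component ∝ n_i/√M_i (partial pressure × 1/√M).
Mole fraction of O₃ in the effusate = (n_O₃/√M_O₃) / (n_O₃/√M_O₃ + n_CH₄/√M_CH₄)
= (1.30/√48.00) / (1.30/√48.00 + 1.10/√16.04) = 0.1876/(0.1876 + 0.2747) = 0.406.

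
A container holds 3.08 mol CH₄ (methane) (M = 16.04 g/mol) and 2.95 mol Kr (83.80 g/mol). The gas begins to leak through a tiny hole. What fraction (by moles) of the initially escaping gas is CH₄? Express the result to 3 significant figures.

0.705

The effusion rate of species i is ∝ p_i/√M_i ∝ n_i/√M_i.
x_CH₄(eff) = (n_CH₄/√M_CH₄) / (n_CH₄/√M_CH₄ + n_Kr/√M_Kr)
= (3.08/√16.04) / (3.08/√16.04 + 2.95/√83.80) = 0.7690/(0.7690 + 0.3223) = 0.705.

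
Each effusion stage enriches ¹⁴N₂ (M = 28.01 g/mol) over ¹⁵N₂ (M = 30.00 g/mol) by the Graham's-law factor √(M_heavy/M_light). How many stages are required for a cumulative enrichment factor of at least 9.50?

66

Single-stage factor α = √(30.00/28.01), so ln α = ½ ln(1.07105) = 0.03432.
Need α^N ≥ 9.50 ⇒ N ≥ ln(9.50) / ln α = 2.251 / 0.03432 = 65.60.
Minimum whole number of stages: N = 66.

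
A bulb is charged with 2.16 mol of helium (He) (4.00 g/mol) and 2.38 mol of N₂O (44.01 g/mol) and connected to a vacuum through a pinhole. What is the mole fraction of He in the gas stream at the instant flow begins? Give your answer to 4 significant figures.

0.7506

Effusion rate of each component ∝ n_i/√M_i (partial pressure × 1/√M).
Mole fraction of He in the effusate = (n_He/√M_He) / (n_He/√M_He + n_N₂O/√M_N₂O)
= (2.16/√4.00) / (2.16/√4.00 + 2.38/√44.01) = 1.080/(1.080 + 0.3588) = 0.7506.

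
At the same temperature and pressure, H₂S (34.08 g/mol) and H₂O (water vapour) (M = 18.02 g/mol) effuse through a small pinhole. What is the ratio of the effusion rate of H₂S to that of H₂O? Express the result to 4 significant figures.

0.7272

By Graham's law, rate_H₂S/rate_H₂O = √(M_H₂O/M_H₂S) = √(18.02/34.08) = √0.5288 = 0.7272.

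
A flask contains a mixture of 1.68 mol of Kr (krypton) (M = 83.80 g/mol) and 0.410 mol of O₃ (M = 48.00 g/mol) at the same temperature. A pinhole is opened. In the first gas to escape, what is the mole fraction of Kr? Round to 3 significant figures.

Effusion rate of each component ∝ n_i/√M_i (partial pressure × 1/√M).
So x_Kr in the escaping gas = (n_Kr/√M_Kr) / Σ(n_i/√M_i)
= (1.68/√83.80) / (1.68/√83.80 + 0.410/√48.00) = 0.1835/(0.1835 + 0.05918) = 0.756.

0.756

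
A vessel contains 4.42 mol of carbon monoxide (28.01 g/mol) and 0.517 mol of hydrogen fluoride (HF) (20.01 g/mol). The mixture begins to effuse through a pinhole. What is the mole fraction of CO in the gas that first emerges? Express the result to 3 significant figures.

0.878

The effusion rate of species i is ∝ p_i/√M_i ∝ n_i/√M_i.
Mole fraction of CO in the effusate = (n_CO/√M_CO) / (n_CO/√M_CO + n_HF/√M_HF)
= (4.42/√28.01) / (4.42/√28.01 + 0.517/√20.01) = 0.8352/(0.8352 + 0.1156) = 0.878.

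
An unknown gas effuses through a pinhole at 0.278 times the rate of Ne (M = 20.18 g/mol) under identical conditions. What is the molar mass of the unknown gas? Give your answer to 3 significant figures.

261 g/mol

Since effusion rate ∝ 1/√M, rate_X/rate_Ne = √(M_Ne/M_X).
0.278 = √(20.18/M_X)
M_X = 20.18 / 0.278² = 20.18 / 0.07728 = 261 g/mol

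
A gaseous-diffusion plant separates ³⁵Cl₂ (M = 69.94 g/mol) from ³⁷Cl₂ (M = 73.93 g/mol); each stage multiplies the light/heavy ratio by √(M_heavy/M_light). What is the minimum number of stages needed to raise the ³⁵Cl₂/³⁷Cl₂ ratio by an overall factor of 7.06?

Per stage α = (73.93/69.94)^(1/2) = 1.05705^0.5, giving ln α = 0.02774.
Need α^N ≥ 7.06 ⇒ N ≥ ln(7.06) / ln α = 1.954 / 0.02774 = 70.45.
Minimum whole number of stages: N = 71.

71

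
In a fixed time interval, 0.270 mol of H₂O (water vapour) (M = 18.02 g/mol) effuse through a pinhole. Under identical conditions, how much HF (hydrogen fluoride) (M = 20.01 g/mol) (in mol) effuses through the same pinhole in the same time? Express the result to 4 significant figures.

0.2562 mol

By Graham's law, rate_HF/rate_H₂O = √(M_H₂O/M_HF) = √(18.02/20.01) = √0.9005 = 0.9490.
So the amount for HF is 0.270 × 0.9490 = 0.2562 mol.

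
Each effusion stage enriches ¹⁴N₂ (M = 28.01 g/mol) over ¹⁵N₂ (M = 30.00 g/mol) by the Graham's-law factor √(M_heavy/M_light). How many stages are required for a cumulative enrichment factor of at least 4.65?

Per stage α = (30.00/28.01)^(1/2) = 1.07105^0.5, giving ln α = 0.03432.
Need α^N ≥ 4.65 ⇒ N ≥ ln(4.65) / ln α = 1.537 / 0.03432 = 44.78.
Minimum whole number of stages: N = 45.

45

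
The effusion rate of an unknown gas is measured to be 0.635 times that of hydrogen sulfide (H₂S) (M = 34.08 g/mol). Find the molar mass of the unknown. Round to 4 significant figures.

84.52 g/mol

Graham's law gives rate_X/rate_H₂S = √(M_H₂S/M_X).
0.635 = √(34.08/M_X)
M_X = 34.08 / 0.635² = 34.08 / 0.4032 = 84.52 g/mol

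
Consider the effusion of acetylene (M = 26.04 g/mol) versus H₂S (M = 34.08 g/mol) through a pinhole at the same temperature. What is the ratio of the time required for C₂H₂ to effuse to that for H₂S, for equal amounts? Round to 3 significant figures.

0.874

By Graham's law, t_C₂H₂/t_H₂S = √(M_C₂H₂/M_H₂S) = √(26.04/34.08) = √0.7641 = 0.874.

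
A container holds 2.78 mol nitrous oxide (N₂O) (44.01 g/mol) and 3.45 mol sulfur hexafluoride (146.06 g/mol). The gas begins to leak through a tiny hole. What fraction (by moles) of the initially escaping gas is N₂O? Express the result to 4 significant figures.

Each component's effusion rate ∝ (its partial pressure)·(1/√M) ∝ n_i/√M_i.
x_N₂O(eff) = (n_N₂O/√M_N₂O) / (n_N₂O/√M_N₂O + n_SF₆/√M_SF₆)
= (2.78/√44.01) / (2.78/√44.01 + 3.45/√146.06) = 0.4191/(0.4191 + 0.2855) = 0.5948.

0.5948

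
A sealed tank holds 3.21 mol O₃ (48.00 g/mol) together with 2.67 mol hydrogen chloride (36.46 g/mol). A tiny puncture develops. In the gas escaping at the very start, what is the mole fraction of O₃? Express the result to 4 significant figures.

Each component's effusion rate ∝ (its partial pressure)·(1/√M) ∝ n_i/√M_i.
x_O₃(eff) = (n_O₃/√M_O₃) / (n_O₃/√M_O₃ + n_HCl/√M_HCl)
= (3.21/√48.00) / (3.21/√48.00 + 2.67/√36.46) = 0.4633/(0.4633 + 0.4422) = 0.5117.

0.5117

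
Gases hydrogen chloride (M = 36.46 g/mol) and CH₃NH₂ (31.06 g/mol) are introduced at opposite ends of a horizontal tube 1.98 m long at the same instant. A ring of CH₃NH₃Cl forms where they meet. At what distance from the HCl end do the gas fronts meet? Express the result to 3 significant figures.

0.950 m

Graham's law gives d_HCl/d_CH₃NH₂ = rate_HCl/rate_CH₃NH₂ = √(M_CH₃NH₂/M_HCl) = √(31.06/36.46) = 0.9230.
With d_HCl + d_CH₃NH₂ = 1.98 m, d_CH₃NH₂ = 1.98/(1 + 0.9230) = 1.030 m.
d_HCl = 1.98 − 1.030 = 0.950 m.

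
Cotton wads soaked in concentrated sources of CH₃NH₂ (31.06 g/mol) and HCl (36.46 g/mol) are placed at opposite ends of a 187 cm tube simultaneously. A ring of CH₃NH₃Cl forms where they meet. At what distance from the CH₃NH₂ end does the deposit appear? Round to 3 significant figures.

In equal time, each gas travels a distance ∝ its rate ∝ 1/√M, so d_CH₃NH₂/d_HCl = √(M_HCl/M_CH₃NH₂) = √(36.46/31.06) = 1.083.
With d_CH₃NH₂ + d_HCl = 187 cm, d_HCl = 187/(1 + 1.083) = 89.76 cm.
d_CH₃NH₂ = 187 − 89.76 = 97.2 cm.

97.2 cm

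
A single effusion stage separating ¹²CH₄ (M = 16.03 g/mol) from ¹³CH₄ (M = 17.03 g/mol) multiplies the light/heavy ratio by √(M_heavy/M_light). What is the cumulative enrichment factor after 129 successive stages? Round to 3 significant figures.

49.6

The single-stage factor is √(M_heavy/M_light), so 129 stages give [√(17.03/16.03)]^129 = (17.03/16.03)^(129/2).
= 1.06238^(129/2) = 49.6.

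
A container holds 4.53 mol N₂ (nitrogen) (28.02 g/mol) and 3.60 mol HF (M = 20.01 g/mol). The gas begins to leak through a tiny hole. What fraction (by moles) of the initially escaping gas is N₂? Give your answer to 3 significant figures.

0.515

The effusion rate of species i is ∝ p_i/√M_i ∝ n_i/√M_i.
Mole fraction of N₂ in the effusate = (n_N₂/√M_N₂) / (n_N₂/√M_N₂ + n_HF/√M_HF)
= (4.53/√28.02) / (4.53/√28.02 + 3.60/√20.01) = 0.8558/(0.8558 + 0.8048) = 0.515.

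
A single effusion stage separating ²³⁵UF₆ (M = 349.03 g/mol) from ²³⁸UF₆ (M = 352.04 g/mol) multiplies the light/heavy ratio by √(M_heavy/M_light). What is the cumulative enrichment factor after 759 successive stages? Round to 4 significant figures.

26.02

Overall factor = α^759 with α = √(352.04/349.03), i.e. (352.04/349.03)^(759/2).
= 1.00862^(759/2) = 26.02.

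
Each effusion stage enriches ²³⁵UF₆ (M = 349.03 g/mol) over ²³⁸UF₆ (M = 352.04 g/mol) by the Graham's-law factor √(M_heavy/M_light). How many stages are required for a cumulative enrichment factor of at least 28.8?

783

With α = √(352.04/349.03) per stage, ln α = ½ ln(1.00862) = 0.004293.
Need α^N ≥ 28.8 ⇒ N ≥ ln(28.8) / ln α = 3.360 / 0.004293 = 782.67.
Minimum whole number of stages: N = 783.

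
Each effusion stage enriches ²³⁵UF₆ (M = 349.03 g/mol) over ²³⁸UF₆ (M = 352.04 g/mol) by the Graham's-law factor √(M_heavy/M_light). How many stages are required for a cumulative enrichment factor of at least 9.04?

With α = √(352.04/349.03) per stage, ln α = ½ ln(1.00862) = 0.004293.
Need α^N ≥ 9.04 ⇒ N ≥ ln(9.04) / ln α = 2.202 / 0.004293 = 512.79.
Rounding up, N = 513 stages.

513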